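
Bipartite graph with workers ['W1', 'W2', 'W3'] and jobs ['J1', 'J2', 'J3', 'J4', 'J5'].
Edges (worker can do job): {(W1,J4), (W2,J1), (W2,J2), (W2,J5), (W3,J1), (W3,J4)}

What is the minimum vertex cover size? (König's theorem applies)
Minimum vertex cover size = 3

By König's theorem: in bipartite graphs,
min vertex cover = max matching = 3

Maximum matching has size 3, so minimum vertex cover also has size 3.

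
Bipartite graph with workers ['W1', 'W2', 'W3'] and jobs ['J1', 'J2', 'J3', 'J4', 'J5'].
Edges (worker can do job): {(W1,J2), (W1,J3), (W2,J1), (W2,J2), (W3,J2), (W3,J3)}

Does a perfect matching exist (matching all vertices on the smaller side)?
Yes, perfect matching exists (size 3)

Perfect matching: {(W1,J3), (W2,J1), (W3,J2)}
All 3 vertices on the smaller side are matched.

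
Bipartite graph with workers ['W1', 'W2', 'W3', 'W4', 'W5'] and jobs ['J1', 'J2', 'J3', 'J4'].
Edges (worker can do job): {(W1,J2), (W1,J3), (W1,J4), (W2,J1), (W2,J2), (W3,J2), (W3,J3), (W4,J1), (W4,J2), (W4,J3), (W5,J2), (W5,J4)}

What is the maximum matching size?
Maximum matching size = 4

Maximum matching: {(W1,J3), (W3,J2), (W4,J1), (W5,J4)}
Size: 4

This assigns 4 workers to 4 distinct jobs.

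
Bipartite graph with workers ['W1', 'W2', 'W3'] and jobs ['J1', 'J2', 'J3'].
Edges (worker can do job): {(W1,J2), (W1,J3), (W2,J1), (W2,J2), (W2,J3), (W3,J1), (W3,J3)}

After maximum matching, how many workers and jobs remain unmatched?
Unmatched: 0 workers, 0 jobs

Maximum matching size: 3
Workers: 3 total, 3 matched, 0 unmatched
Jobs: 3 total, 3 matched, 0 unmatched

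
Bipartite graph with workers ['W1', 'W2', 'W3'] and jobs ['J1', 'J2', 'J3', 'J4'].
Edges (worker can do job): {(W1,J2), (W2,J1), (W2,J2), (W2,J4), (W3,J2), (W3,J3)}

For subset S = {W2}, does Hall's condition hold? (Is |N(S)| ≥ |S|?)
Yes: |N(S)| = 3, |S| = 1

Subset S = {W2}
Neighbors N(S) = {J1, J2, J4}

|N(S)| = 3, |S| = 1
Hall's condition: |N(S)| ≥ |S| is satisfied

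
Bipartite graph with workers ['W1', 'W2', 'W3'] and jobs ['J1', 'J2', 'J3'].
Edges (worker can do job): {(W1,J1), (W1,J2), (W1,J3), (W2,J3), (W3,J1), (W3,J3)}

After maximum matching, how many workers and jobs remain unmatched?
Unmatched: 0 workers, 0 jobs

Maximum matching size: 3
Workers: 3 total, 3 matched, 0 unmatched
Jobs: 3 total, 3 matched, 0 unmatched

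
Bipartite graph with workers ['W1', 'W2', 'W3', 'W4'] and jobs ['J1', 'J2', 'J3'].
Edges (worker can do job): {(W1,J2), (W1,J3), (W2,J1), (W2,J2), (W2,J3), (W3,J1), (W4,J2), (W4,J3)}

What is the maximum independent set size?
Maximum independent set = 4

By König's theorem:
- Min vertex cover = Max matching = 3
- Max independent set = Total vertices - Min vertex cover
- Max independent set = 7 - 3 = 4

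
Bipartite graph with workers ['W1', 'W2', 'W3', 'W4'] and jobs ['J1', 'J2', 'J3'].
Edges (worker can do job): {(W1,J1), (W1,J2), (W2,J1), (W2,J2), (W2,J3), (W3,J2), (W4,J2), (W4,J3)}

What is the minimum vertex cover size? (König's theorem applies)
Minimum vertex cover size = 3

By König's theorem: in bipartite graphs,
min vertex cover = max matching = 3

Maximum matching has size 3, so minimum vertex cover also has size 3.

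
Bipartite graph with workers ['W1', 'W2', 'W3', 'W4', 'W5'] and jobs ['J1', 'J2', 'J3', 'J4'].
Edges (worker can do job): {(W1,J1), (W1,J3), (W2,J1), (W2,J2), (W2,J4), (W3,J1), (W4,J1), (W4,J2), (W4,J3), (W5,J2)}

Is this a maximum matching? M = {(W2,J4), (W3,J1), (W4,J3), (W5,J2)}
Yes, size 4 is maximum

Proposed matching has size 4.
Maximum matching size for this graph: 4.

This is a maximum matching.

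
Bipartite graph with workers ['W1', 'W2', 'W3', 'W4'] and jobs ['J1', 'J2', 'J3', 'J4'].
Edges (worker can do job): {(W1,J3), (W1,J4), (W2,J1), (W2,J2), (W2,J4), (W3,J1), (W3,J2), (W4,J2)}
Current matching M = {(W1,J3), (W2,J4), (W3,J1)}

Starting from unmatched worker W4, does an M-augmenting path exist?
Yes: W4 → J2

An M-augmenting path alternates non-matching / matching edges, starting and ending at unmatched vertices.
Path: W4 → J2
(J2 is unmatched in M, so the path is augmenting.)
Flipping edges along this path would increase |M| from 3 to 4.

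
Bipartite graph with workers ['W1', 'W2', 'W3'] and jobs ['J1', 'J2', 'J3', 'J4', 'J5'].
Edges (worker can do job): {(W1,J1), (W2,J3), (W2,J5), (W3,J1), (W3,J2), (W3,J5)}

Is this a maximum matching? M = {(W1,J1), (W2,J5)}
No, size 2 is not maximum

Proposed matching has size 2.
Maximum matching size for this graph: 3.

This is NOT maximum - can be improved to size 3.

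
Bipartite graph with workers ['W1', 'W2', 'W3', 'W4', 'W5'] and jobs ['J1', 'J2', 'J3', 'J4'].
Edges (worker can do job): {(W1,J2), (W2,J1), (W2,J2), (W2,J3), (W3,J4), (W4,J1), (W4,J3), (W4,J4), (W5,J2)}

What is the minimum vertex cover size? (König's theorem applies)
Minimum vertex cover size = 4

By König's theorem: in bipartite graphs,
min vertex cover = max matching = 4

Maximum matching has size 4, so minimum vertex cover also has size 4.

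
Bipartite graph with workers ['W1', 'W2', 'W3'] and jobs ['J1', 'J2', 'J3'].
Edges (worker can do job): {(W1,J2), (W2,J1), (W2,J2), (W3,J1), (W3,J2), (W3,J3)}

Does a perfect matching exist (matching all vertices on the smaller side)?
Yes, perfect matching exists (size 3)

Perfect matching: {(W1,J2), (W2,J1), (W3,J3)}
All 3 vertices on the smaller side are matched.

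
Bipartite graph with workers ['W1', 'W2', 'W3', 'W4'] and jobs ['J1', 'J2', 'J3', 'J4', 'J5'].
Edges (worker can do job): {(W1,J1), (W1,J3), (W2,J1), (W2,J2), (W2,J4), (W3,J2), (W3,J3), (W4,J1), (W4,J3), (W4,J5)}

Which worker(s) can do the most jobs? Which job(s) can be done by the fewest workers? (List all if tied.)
Most versatile: W2, W4 (3 jobs); Least covered: J4, J5 (1 workers)

Worker degrees (jobs they can do): W1:2, W2:3, W3:2, W4:3
Job degrees (workers who can do it): J1:3, J2:2, J3:3, J4:1, J5:1

Maximum worker degree is 3, achieved by: W2, W4
Minimum job degree is 1, achieved by: J4, J5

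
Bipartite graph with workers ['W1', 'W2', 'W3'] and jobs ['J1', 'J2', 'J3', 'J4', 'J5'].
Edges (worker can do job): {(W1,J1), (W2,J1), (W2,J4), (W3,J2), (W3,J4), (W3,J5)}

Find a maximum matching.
Matching: {(W1,J1), (W2,J4), (W3,J2)}

Maximum matching (size 3):
  W1 → J1
  W2 → J4
  W3 → J2

Each worker is assigned to at most one job, and each job to at most one worker.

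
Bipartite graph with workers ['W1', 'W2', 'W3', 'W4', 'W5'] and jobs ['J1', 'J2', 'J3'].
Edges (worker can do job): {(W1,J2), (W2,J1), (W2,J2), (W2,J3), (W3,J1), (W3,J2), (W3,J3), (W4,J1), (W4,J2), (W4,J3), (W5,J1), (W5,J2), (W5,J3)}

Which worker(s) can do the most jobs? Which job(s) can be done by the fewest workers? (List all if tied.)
Most versatile: W2, W3, W4, W5 (3 jobs); Least covered: J1, J3 (4 workers)

Worker degrees (jobs they can do): W1:1, W2:3, W3:3, W4:3, W5:3
Job degrees (workers who can do it): J1:4, J2:5, J3:4

Maximum worker degree is 3, achieved by: W2, W3, W4, W5
Minimum job degree is 4, achieved by: J1, J3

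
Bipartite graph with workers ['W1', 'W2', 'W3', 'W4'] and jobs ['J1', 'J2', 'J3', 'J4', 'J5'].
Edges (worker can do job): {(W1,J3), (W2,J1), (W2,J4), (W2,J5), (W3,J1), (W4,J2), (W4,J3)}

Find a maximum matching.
Matching: {(W1,J3), (W2,J4), (W3,J1), (W4,J2)}

Maximum matching (size 4):
  W1 → J3
  W2 → J4
  W3 → J1
  W4 → J2

Each worker is assigned to at most one job, and each job to at most one worker.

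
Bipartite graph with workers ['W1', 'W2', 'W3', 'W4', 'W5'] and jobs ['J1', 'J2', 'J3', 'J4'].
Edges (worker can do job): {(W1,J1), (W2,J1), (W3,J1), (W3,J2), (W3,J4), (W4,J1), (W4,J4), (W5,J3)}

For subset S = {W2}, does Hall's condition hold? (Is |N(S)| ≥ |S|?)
Yes: |N(S)| = 1, |S| = 1

Subset S = {W2}
Neighbors N(S) = {J1}

|N(S)| = 1, |S| = 1
Hall's condition: |N(S)| ≥ |S| is satisfied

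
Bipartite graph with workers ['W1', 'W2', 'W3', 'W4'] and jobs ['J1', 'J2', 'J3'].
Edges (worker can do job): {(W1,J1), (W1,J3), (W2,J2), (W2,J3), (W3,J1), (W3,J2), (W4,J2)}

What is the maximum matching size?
Maximum matching size = 3

Maximum matching: {(W1,J3), (W3,J1), (W4,J2)}
Size: 3

This assigns 3 workers to 3 distinct jobs.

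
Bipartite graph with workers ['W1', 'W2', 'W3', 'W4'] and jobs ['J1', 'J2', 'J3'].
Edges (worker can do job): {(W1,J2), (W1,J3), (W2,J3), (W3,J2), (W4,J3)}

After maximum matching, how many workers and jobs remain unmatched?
Unmatched: 2 workers, 1 jobs

Maximum matching size: 2
Workers: 4 total, 2 matched, 2 unmatched
Jobs: 3 total, 2 matched, 1 unmatched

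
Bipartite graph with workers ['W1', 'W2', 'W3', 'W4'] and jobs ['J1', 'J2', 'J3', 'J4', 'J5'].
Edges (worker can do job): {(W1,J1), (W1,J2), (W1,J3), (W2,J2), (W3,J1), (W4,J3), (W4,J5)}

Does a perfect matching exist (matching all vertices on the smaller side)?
Yes, perfect matching exists (size 4)

Perfect matching: {(W1,J3), (W2,J2), (W3,J1), (W4,J5)}
All 4 vertices on the smaller side are matched.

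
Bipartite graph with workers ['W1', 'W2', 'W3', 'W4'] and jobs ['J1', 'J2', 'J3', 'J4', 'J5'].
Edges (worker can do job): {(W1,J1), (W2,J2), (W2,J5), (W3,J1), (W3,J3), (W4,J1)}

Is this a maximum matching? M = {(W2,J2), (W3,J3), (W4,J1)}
Yes, size 3 is maximum

Proposed matching has size 3.
Maximum matching size for this graph: 3.

This is a maximum matching.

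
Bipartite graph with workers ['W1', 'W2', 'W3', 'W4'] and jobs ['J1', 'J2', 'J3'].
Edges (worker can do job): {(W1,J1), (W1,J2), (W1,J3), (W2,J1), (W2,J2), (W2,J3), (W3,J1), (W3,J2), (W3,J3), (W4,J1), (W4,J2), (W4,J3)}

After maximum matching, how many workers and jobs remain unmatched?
Unmatched: 1 workers, 0 jobs

Maximum matching size: 3
Workers: 4 total, 3 matched, 1 unmatched
Jobs: 3 total, 3 matched, 0 unmatched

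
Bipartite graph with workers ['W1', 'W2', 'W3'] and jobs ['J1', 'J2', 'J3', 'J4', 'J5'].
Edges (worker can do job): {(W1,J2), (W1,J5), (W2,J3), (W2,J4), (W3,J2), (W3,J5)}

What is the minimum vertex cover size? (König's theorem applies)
Minimum vertex cover size = 3

By König's theorem: in bipartite graphs,
min vertex cover = max matching = 3

Maximum matching has size 3, so minimum vertex cover also has size 3.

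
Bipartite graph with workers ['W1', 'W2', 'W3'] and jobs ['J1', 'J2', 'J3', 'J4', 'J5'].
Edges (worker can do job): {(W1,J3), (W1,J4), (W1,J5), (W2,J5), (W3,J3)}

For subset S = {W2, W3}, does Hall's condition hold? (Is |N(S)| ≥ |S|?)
Yes: |N(S)| = 2, |S| = 2

Subset S = {W2, W3}
Neighbors N(S) = {J3, J5}

|N(S)| = 2, |S| = 2
Hall's condition: |N(S)| ≥ |S| is satisfied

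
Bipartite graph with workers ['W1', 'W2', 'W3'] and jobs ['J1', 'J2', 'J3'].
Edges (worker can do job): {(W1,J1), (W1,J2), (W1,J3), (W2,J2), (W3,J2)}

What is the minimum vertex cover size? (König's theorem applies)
Minimum vertex cover size = 2

By König's theorem: in bipartite graphs,
min vertex cover = max matching = 2

Maximum matching has size 2, so minimum vertex cover also has size 2.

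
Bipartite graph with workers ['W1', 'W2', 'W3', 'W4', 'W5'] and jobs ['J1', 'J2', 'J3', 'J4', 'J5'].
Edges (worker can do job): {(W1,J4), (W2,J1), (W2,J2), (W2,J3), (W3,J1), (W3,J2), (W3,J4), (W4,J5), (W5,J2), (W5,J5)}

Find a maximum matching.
Matching: {(W1,J4), (W2,J3), (W3,J1), (W4,J5), (W5,J2)}

Maximum matching (size 5):
  W1 → J4
  W2 → J3
  W3 → J1
  W4 → J5
  W5 → J2

Each worker is assigned to at most one job, and each job to at most one worker.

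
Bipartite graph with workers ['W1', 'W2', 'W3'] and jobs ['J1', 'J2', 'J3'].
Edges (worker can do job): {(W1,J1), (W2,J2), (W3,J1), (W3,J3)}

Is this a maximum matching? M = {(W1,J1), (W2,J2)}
No, size 2 is not maximum

Proposed matching has size 2.
Maximum matching size for this graph: 3.

This is NOT maximum - can be improved to size 3.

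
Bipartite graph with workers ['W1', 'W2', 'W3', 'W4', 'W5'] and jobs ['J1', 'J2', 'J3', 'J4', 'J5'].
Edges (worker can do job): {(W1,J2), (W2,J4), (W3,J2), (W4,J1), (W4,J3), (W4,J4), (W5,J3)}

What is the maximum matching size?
Maximum matching size = 4

Maximum matching: {(W2,J4), (W3,J2), (W4,J1), (W5,J3)}
Size: 4

This assigns 4 workers to 4 distinct jobs.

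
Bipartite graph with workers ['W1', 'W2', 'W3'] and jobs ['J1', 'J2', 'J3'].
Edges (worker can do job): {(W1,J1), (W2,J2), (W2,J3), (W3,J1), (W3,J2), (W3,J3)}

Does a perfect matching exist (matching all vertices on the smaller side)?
Yes, perfect matching exists (size 3)

Perfect matching: {(W1,J1), (W2,J2), (W3,J3)}
All 3 vertices on the smaller side are matched.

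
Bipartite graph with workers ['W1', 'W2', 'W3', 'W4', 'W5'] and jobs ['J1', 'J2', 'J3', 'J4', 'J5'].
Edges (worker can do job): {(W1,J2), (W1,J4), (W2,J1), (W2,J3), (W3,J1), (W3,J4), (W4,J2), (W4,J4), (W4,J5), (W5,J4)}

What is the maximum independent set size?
Maximum independent set = 5

By König's theorem:
- Min vertex cover = Max matching = 5
- Max independent set = Total vertices - Min vertex cover
- Max independent set = 10 - 5 = 5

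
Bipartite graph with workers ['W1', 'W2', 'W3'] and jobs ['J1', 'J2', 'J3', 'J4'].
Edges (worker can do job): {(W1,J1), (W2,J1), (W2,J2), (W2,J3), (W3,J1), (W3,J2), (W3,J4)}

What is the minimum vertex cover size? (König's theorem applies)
Minimum vertex cover size = 3

By König's theorem: in bipartite graphs,
min vertex cover = max matching = 3

Maximum matching has size 3, so minimum vertex cover also has size 3.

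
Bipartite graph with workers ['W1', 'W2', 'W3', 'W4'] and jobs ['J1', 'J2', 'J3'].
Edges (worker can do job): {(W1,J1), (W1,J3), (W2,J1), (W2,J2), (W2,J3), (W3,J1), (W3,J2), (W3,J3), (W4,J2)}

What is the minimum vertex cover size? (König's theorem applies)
Minimum vertex cover size = 3

By König's theorem: in bipartite graphs,
min vertex cover = max matching = 3

Maximum matching has size 3, so minimum vertex cover also has size 3.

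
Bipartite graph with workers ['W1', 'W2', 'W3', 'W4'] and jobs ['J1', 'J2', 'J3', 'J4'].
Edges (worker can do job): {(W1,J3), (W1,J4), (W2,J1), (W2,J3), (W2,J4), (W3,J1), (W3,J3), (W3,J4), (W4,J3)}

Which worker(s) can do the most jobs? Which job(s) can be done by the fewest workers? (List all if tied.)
Most versatile: W2, W3 (3 jobs); Least covered: J2 (0 workers)

Worker degrees (jobs they can do): W1:2, W2:3, W3:3, W4:1
Job degrees (workers who can do it): J1:2, J2:0, J3:4, J4:3

Maximum worker degree is 3, achieved by: W2, W3
Minimum job degree is 0, achieved by: J2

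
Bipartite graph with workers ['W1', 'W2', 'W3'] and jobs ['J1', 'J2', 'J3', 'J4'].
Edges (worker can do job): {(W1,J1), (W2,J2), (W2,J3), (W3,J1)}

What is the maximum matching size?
Maximum matching size = 2

Maximum matching: {(W2,J3), (W3,J1)}
Size: 2

This assigns 2 workers to 2 distinct jobs.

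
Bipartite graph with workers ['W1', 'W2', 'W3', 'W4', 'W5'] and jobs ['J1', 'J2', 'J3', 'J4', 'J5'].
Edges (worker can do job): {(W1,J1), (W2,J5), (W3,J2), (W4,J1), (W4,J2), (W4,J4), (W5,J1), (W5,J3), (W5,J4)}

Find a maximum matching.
Matching: {(W1,J1), (W2,J5), (W3,J2), (W4,J4), (W5,J3)}

Maximum matching (size 5):
  W1 → J1
  W2 → J5
  W3 → J2
  W4 → J4
  W5 → J3

Each worker is assigned to at most one job, and each job to at most one worker.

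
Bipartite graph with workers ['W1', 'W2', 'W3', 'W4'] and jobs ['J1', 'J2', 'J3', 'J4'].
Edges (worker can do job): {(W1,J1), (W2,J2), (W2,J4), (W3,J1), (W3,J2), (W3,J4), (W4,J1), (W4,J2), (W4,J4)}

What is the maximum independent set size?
Maximum independent set = 5

By König's theorem:
- Min vertex cover = Max matching = 3
- Max independent set = Total vertices - Min vertex cover
- Max independent set = 8 - 3 = 5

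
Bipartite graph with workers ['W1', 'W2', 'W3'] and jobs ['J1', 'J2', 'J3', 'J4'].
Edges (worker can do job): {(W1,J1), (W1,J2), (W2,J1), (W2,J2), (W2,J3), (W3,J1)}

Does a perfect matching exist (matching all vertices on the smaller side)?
Yes, perfect matching exists (size 3)

Perfect matching: {(W1,J2), (W2,J3), (W3,J1)}
All 3 vertices on the smaller side are matched.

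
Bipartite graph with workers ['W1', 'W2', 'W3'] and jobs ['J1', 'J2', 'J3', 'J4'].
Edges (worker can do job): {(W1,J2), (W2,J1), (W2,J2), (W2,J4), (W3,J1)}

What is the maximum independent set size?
Maximum independent set = 4

By König's theorem:
- Min vertex cover = Max matching = 3
- Max independent set = Total vertices - Min vertex cover
- Max independent set = 7 - 3 = 4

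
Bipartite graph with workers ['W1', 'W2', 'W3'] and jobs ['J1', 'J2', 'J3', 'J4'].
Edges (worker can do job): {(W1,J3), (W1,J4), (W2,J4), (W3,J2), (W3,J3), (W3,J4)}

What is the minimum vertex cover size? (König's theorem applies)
Minimum vertex cover size = 3

By König's theorem: in bipartite graphs,
min vertex cover = max matching = 3

Maximum matching has size 3, so minimum vertex cover also has size 3.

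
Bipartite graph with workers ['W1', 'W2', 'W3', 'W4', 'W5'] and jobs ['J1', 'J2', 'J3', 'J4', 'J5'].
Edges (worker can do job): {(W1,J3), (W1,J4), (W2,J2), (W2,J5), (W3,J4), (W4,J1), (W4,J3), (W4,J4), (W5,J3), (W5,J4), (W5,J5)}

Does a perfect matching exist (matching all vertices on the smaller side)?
Yes, perfect matching exists (size 5)

Perfect matching: {(W1,J3), (W2,J2), (W3,J4), (W4,J1), (W5,J5)}
All 5 vertices on the smaller side are matched.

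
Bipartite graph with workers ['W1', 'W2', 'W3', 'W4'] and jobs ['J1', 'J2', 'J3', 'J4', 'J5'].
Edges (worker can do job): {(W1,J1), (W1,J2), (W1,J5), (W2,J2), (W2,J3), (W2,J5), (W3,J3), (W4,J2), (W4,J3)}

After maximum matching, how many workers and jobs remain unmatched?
Unmatched: 0 workers, 1 jobs

Maximum matching size: 4
Workers: 4 total, 4 matched, 0 unmatched
Jobs: 5 total, 4 matched, 1 unmatched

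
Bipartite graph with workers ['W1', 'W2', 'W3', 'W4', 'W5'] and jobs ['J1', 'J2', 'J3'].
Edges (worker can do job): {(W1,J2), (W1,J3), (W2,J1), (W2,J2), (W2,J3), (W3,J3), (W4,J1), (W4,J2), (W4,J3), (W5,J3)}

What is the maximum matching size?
Maximum matching size = 3

Maximum matching: {(W2,J1), (W3,J3), (W4,J2)}
Size: 3

This assigns 3 workers to 3 distinct jobs.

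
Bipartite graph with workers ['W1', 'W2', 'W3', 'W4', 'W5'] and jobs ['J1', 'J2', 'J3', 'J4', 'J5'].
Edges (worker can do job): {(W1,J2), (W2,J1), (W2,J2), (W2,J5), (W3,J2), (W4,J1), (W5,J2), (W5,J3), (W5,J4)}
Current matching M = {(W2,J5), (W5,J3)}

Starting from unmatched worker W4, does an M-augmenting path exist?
Yes: W4 → J1

An M-augmenting path alternates non-matching / matching edges, starting and ending at unmatched vertices.
Path: W4 → J1
(J1 is unmatched in M, so the path is augmenting.)
Flipping edges along this path would increase |M| from 2 to 3.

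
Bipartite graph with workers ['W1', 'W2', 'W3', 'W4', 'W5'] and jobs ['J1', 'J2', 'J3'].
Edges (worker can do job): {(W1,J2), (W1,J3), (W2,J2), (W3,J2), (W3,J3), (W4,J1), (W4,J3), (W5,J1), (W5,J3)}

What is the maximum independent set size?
Maximum independent set = 5

By König's theorem:
- Min vertex cover = Max matching = 3
- Max independent set = Total vertices - Min vertex cover
- Max independent set = 8 - 3 = 5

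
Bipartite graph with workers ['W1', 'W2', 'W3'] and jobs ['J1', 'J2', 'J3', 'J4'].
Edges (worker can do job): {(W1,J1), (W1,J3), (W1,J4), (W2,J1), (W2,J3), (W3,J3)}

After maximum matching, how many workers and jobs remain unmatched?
Unmatched: 0 workers, 1 jobs

Maximum matching size: 3
Workers: 3 total, 3 matched, 0 unmatched
Jobs: 4 total, 3 matched, 1 unmatched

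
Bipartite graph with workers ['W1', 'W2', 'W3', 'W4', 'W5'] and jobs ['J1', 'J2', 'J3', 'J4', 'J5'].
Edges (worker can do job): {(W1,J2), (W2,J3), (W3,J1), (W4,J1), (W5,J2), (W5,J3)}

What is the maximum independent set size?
Maximum independent set = 7

By König's theorem:
- Min vertex cover = Max matching = 3
- Max independent set = Total vertices - Min vertex cover
- Max independent set = 10 - 3 = 7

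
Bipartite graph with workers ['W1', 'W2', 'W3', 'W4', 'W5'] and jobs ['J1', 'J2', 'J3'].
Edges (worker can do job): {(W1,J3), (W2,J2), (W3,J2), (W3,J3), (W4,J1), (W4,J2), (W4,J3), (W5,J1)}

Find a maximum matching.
Matching: {(W3,J2), (W4,J3), (W5,J1)}

Maximum matching (size 3):
  W3 → J2
  W4 → J3
  W5 → J1

Each worker is assigned to at most one job, and each job to at most one worker.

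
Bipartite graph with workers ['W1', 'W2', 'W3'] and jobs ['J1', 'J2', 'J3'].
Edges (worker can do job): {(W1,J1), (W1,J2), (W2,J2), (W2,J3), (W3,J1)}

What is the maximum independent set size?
Maximum independent set = 3

By König's theorem:
- Min vertex cover = Max matching = 3
- Max independent set = Total vertices - Min vertex cover
- Max independent set = 6 - 3 = 3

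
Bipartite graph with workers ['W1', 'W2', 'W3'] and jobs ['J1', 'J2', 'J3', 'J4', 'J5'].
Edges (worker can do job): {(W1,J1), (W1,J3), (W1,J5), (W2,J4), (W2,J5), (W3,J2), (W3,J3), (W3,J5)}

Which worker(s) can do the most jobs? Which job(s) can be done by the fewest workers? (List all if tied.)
Most versatile: W1, W3 (3 jobs); Least covered: J1, J2, J4 (1 workers)

Worker degrees (jobs they can do): W1:3, W2:2, W3:3
Job degrees (workers who can do it): J1:1, J2:1, J3:2, J4:1, J5:3

Maximum worker degree is 3, achieved by: W1, W3
Minimum job degree is 1, achieved by: J1, J2, J4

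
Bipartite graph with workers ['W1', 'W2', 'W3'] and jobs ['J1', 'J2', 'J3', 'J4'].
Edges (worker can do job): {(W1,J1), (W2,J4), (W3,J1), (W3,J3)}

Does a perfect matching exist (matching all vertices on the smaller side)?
Yes, perfect matching exists (size 3)

Perfect matching: {(W1,J1), (W2,J4), (W3,J3)}
All 3 vertices on the smaller side are matched.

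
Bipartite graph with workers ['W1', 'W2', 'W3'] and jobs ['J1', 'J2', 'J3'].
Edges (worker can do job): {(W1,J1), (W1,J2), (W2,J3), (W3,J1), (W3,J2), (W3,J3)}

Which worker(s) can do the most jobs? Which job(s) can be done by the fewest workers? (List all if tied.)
Most versatile: W3 (3 jobs); Least covered: J1, J2, J3 (2 workers)

Worker degrees (jobs they can do): W1:2, W2:1, W3:3
Job degrees (workers who can do it): J1:2, J2:2, J3:2

Maximum worker degree is 3, achieved by: W3
Minimum job degree is 2, achieved by: J1, J2, J3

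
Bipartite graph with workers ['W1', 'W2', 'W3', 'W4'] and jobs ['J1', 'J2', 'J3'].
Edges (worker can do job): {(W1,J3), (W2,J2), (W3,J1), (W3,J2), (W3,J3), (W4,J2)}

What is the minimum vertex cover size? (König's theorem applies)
Minimum vertex cover size = 3

By König's theorem: in bipartite graphs,
min vertex cover = max matching = 3

Maximum matching has size 3, so minimum vertex cover also has size 3.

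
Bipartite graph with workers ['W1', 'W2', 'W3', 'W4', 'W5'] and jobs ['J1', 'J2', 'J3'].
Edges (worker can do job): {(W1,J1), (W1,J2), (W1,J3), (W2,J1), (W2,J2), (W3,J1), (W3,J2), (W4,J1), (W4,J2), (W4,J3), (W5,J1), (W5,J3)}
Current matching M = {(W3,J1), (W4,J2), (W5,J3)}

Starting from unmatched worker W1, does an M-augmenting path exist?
No augmenting path from W1

Alternating search from W1 reaches jobs: {J1, J2, J3}.
Every reachable job is already matched in M, and following those matched edges back to workers exposes no further unvisited jobs.
No M-augmenting path from W1 exists.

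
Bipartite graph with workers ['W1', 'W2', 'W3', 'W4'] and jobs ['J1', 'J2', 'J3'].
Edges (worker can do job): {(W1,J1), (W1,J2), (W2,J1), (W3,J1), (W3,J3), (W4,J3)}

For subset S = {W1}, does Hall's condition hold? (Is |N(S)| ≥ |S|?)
Yes: |N(S)| = 2, |S| = 1

Subset S = {W1}
Neighbors N(S) = {J1, J2}

|N(S)| = 2, |S| = 1
Hall's condition: |N(S)| ≥ |S| is satisfied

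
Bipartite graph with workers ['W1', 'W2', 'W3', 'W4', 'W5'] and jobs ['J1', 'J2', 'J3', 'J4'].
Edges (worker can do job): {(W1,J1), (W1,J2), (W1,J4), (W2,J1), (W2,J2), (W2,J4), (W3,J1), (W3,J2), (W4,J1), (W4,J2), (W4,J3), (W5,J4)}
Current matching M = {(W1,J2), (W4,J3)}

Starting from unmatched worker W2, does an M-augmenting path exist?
Yes: W2 → J2 → W1 → J4

An M-augmenting path alternates non-matching / matching edges, starting and ending at unmatched vertices.
Path: W2 → J2 → W1 → J4
(J4 is unmatched in M, so the path is augmenting.)
Flipping edges along this path would increase |M| from 2 to 3.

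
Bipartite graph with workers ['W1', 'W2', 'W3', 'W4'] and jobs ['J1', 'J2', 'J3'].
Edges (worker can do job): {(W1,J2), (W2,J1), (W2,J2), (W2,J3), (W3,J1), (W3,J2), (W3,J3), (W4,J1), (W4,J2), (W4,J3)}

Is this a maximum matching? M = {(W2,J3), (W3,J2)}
No, size 2 is not maximum

Proposed matching has size 2.
Maximum matching size for this graph: 3.

This is NOT maximum - can be improved to size 3.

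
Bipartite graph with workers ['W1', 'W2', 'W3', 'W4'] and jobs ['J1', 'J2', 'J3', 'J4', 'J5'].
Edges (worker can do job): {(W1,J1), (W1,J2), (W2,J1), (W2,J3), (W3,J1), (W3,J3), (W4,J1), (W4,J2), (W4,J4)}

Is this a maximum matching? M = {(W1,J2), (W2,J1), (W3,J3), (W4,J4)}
Yes, size 4 is maximum

Proposed matching has size 4.
Maximum matching size for this graph: 4.

This is a maximum matching.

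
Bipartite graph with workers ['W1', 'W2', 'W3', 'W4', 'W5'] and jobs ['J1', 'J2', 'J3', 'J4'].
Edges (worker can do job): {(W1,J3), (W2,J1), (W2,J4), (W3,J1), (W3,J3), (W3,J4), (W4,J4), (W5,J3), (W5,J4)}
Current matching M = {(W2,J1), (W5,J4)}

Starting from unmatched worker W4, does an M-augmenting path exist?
Yes: W4 → J4 → W5 → J3

An M-augmenting path alternates non-matching / matching edges, starting and ending at unmatched vertices.
Path: W4 → J4 → W5 → J3
(J3 is unmatched in M, so the path is augmenting.)
Flipping edges along this path would increase |M| from 2 to 3.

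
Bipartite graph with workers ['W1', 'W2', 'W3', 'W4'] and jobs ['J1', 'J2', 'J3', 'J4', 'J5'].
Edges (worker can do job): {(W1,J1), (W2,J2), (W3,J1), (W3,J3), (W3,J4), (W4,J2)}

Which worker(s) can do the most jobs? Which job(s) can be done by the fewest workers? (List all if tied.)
Most versatile: W3 (3 jobs); Least covered: J5 (0 workers)

Worker degrees (jobs they can do): W1:1, W2:1, W3:3, W4:1
Job degrees (workers who can do it): J1:2, J2:2, J3:1, J4:1, J5:0

Maximum worker degree is 3, achieved by: W3
Minimum job degree is 0, achieved by: J5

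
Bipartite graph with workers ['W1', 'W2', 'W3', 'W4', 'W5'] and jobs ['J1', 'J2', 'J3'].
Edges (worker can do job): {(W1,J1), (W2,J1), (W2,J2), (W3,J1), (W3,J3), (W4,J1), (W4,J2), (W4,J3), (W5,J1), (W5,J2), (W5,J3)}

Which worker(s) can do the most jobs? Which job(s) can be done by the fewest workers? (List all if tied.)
Most versatile: W4, W5 (3 jobs); Least covered: J2, J3 (3 workers)

Worker degrees (jobs they can do): W1:1, W2:2, W3:2, W4:3, W5:3
Job degrees (workers who can do it): J1:5, J2:3, J3:3

Maximum worker degree is 3, achieved by: W4, W5
Minimum job degree is 3, achieved by: J2, J3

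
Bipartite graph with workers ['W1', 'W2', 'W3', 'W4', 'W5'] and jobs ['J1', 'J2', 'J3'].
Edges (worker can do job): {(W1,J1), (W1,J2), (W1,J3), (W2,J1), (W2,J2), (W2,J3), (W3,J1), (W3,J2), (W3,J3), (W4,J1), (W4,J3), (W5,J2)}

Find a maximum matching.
Matching: {(W1,J3), (W3,J2), (W4,J1)}

Maximum matching (size 3):
  W1 → J3
  W3 → J2
  W4 → J1

Each worker is assigned to at most one job, and each job to at most one worker.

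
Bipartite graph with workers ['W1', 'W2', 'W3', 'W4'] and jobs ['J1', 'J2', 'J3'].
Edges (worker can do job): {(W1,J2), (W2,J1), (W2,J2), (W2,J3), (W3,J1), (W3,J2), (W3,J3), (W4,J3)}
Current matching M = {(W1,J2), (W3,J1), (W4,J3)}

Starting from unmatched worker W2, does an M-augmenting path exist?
No augmenting path from W2

Alternating search from W2 reaches jobs: {J1, J2, J3}.
Every reachable job is already matched in M, and following those matched edges back to workers exposes no further unvisited jobs.
No M-augmenting path from W2 exists.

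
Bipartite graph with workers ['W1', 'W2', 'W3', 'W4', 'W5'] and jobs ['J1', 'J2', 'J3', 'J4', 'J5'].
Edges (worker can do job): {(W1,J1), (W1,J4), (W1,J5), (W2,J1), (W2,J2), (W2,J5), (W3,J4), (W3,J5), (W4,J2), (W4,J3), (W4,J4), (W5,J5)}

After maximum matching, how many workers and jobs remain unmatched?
Unmatched: 0 workers, 0 jobs

Maximum matching size: 5
Workers: 5 total, 5 matched, 0 unmatched
Jobs: 5 total, 5 matched, 0 unmatched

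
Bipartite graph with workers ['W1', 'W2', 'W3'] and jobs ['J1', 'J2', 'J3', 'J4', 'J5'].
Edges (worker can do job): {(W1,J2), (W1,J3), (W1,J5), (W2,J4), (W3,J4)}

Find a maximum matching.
Matching: {(W1,J3), (W3,J4)}

Maximum matching (size 2):
  W1 → J3
  W3 → J4

Each worker is assigned to at most one job, and each job to at most one worker.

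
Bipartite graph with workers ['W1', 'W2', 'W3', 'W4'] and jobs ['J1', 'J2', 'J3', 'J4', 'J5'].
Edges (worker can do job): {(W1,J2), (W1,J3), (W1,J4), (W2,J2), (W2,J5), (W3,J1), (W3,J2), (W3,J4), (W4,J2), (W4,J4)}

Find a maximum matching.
Matching: {(W1,J3), (W2,J5), (W3,J2), (W4,J4)}

Maximum matching (size 4):
  W1 → J3
  W2 → J5
  W3 → J2
  W4 → J4

Each worker is assigned to at most one job, and each job to at most one worker.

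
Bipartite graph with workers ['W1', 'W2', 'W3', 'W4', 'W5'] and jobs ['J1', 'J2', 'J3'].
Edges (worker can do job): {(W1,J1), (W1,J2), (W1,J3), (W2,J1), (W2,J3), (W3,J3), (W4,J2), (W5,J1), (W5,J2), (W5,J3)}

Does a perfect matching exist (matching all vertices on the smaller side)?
Yes, perfect matching exists (size 3)

Perfect matching: {(W1,J1), (W3,J3), (W5,J2)}
All 3 vertices on the smaller side are matched.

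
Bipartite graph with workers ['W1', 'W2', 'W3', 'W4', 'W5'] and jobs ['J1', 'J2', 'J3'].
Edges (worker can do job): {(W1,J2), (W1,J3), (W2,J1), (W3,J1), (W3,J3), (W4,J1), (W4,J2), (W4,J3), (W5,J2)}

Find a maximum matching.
Matching: {(W3,J1), (W4,J3), (W5,J2)}

Maximum matching (size 3):
  W3 → J1
  W4 → J3
  W5 → J2

Each worker is assigned to at most one job, and each job to at most one worker.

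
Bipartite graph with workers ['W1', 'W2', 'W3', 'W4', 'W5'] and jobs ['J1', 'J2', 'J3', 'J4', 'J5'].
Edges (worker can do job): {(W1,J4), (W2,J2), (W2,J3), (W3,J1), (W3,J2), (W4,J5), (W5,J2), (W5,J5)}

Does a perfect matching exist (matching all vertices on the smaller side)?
Yes, perfect matching exists (size 5)

Perfect matching: {(W1,J4), (W2,J3), (W3,J1), (W4,J5), (W5,J2)}
All 5 vertices on the smaller side are matched.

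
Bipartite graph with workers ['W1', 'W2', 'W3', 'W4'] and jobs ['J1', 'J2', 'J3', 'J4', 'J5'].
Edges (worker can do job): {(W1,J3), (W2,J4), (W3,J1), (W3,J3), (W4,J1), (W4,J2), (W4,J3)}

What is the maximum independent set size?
Maximum independent set = 5

By König's theorem:
- Min vertex cover = Max matching = 4
- Max independent set = Total vertices - Min vertex cover
- Max independent set = 9 - 4 = 5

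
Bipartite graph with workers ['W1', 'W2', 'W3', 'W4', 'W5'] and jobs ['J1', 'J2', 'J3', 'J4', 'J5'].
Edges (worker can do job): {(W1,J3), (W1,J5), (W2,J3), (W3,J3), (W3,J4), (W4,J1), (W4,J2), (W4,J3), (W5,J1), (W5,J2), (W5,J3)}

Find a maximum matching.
Matching: {(W1,J5), (W2,J3), (W3,J4), (W4,J2), (W5,J1)}

Maximum matching (size 5):
  W1 → J5
  W2 → J3
  W3 → J4
  W4 → J2
  W5 → J1

Each worker is assigned to at most one job, and each job to at most one worker.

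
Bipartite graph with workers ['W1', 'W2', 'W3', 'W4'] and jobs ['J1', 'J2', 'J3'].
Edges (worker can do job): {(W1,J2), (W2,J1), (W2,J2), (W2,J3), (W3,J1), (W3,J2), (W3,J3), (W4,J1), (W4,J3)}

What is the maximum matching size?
Maximum matching size = 3

Maximum matching: {(W2,J1), (W3,J2), (W4,J3)}
Size: 3

This assigns 3 workers to 3 distinct jobs.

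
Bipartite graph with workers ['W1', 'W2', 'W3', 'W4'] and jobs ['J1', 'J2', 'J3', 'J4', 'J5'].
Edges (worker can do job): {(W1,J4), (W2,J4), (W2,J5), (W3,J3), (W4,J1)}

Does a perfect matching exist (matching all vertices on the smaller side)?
Yes, perfect matching exists (size 4)

Perfect matching: {(W1,J4), (W2,J5), (W3,J3), (W4,J1)}
All 4 vertices on the smaller side are matched.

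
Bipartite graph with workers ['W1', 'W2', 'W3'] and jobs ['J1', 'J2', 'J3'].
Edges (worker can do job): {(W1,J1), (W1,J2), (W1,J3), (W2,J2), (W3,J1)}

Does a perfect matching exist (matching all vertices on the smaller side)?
Yes, perfect matching exists (size 3)

Perfect matching: {(W1,J3), (W2,J2), (W3,J1)}
All 3 vertices on the smaller side are matched.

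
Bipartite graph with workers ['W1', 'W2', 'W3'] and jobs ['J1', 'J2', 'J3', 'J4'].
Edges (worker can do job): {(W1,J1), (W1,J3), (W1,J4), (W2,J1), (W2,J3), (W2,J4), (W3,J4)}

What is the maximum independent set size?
Maximum independent set = 4

By König's theorem:
- Min vertex cover = Max matching = 3
- Max independent set = Total vertices - Min vertex cover
- Max independent set = 7 - 3 = 4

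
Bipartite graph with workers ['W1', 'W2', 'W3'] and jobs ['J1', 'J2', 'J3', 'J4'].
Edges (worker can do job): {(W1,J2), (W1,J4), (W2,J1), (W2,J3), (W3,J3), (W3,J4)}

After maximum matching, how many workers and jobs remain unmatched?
Unmatched: 0 workers, 1 jobs

Maximum matching size: 3
Workers: 3 total, 3 matched, 0 unmatched
Jobs: 4 total, 3 matched, 1 unmatched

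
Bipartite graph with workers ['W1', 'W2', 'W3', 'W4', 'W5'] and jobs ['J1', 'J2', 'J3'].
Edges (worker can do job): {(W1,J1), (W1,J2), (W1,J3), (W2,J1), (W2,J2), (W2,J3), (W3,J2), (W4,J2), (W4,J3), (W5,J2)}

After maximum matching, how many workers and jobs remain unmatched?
Unmatched: 2 workers, 0 jobs

Maximum matching size: 3
Workers: 5 total, 3 matched, 2 unmatched
Jobs: 3 total, 3 matched, 0 unmatched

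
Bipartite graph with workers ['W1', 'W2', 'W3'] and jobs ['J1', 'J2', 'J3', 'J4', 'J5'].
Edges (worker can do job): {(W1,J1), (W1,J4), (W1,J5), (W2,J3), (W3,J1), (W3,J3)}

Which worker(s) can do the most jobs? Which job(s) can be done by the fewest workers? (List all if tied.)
Most versatile: W1 (3 jobs); Least covered: J2 (0 workers)

Worker degrees (jobs they can do): W1:3, W2:1, W3:2
Job degrees (workers who can do it): J1:2, J2:0, J3:2, J4:1, J5:1

Maximum worker degree is 3, achieved by: W1
Minimum job degree is 0, achieved by: J2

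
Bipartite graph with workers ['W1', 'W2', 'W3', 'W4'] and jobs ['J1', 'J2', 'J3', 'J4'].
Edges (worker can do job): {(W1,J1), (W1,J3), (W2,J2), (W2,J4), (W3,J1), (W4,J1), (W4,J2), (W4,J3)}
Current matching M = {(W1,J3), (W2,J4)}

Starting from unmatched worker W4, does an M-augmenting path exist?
Yes: W4 → J1

An M-augmenting path alternates non-matching / matching edges, starting and ending at unmatched vertices.
Path: W4 → J1
(J1 is unmatched in M, so the path is augmenting.)
Flipping edges along this path would increase |M| from 2 to 3.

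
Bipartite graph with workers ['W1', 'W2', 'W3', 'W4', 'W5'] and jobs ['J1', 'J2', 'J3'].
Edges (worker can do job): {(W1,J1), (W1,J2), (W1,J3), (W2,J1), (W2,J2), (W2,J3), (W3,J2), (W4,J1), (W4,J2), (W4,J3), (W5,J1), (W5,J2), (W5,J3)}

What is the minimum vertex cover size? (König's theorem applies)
Minimum vertex cover size = 3

By König's theorem: in bipartite graphs,
min vertex cover = max matching = 3

Maximum matching has size 3, so minimum vertex cover also has size 3.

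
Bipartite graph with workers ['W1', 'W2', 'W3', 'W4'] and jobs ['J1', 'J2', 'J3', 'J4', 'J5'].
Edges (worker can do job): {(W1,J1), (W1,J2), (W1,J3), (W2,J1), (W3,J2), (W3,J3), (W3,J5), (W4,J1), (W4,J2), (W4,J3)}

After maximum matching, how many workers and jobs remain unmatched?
Unmatched: 0 workers, 1 jobs

Maximum matching size: 4
Workers: 4 total, 4 matched, 0 unmatched
Jobs: 5 total, 4 matched, 1 unmatched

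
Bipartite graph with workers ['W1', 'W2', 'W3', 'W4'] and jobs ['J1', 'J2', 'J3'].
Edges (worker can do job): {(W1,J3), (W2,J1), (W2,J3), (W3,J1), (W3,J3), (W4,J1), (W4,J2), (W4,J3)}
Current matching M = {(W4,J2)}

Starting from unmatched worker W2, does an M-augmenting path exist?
Yes: W2 → J3

An M-augmenting path alternates non-matching / matching edges, starting and ending at unmatched vertices.
Path: W2 → J3
(J3 is unmatched in M, so the path is augmenting.)
Flipping edges along this path would increase |M| from 1 to 2.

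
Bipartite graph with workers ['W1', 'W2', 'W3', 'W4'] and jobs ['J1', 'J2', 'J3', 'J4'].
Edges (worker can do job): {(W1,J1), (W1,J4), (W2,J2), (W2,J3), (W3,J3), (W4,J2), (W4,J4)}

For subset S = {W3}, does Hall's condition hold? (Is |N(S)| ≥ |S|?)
Yes: |N(S)| = 1, |S| = 1

Subset S = {W3}
Neighbors N(S) = {J3}

|N(S)| = 1, |S| = 1
Hall's condition: |N(S)| ≥ |S| is satisfied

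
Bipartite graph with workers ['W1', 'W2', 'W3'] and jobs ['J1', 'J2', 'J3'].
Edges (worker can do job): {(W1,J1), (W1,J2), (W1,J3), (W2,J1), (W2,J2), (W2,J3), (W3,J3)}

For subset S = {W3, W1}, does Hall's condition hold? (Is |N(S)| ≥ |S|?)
Yes: |N(S)| = 3, |S| = 2

Subset S = {W3, W1}
Neighbors N(S) = {J1, J2, J3}

|N(S)| = 3, |S| = 2
Hall's condition: |N(S)| ≥ |S| is satisfied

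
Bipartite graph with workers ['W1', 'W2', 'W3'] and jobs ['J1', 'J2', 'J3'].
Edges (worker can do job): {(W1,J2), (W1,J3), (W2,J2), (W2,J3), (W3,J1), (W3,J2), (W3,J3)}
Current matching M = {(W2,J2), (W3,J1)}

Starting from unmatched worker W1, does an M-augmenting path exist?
Yes: W1 → J2 → W2 → J3

An M-augmenting path alternates non-matching / matching edges, starting and ending at unmatched vertices.
Path: W1 → J2 → W2 → J3
(J3 is unmatched in M, so the path is augmenting.)
Flipping edges along this path would increase |M| from 2 to 3.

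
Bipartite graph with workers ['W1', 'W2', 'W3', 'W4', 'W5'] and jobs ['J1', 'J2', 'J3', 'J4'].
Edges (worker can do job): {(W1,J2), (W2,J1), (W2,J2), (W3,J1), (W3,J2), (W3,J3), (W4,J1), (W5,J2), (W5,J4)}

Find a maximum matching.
Matching: {(W1,J2), (W3,J3), (W4,J1), (W5,J4)}

Maximum matching (size 4):
  W1 → J2
  W3 → J3
  W4 → J1
  W5 → J4

Each worker is assigned to at most one job, and each job to at most one worker.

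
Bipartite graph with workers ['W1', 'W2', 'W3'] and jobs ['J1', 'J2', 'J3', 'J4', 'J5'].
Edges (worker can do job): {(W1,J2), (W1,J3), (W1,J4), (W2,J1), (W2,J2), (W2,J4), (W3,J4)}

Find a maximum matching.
Matching: {(W1,J3), (W2,J1), (W3,J4)}

Maximum matching (size 3):
  W1 → J3
  W2 → J1
  W3 → J4

Each worker is assigned to at most one job, and each job to at most one worker.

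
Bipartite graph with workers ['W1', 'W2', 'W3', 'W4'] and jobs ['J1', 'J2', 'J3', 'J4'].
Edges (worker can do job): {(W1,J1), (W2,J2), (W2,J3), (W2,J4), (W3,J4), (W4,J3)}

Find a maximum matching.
Matching: {(W1,J1), (W2,J2), (W3,J4), (W4,J3)}

Maximum matching (size 4):
  W1 → J1
  W2 → J2
  W3 → J4
  W4 → J3

Each worker is assigned to at most one job, and each job to at most one worker.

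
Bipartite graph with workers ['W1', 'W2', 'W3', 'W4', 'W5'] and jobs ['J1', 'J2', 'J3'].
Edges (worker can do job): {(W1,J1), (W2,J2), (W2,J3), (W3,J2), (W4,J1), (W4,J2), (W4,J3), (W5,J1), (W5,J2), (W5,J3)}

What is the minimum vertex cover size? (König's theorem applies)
Minimum vertex cover size = 3

By König's theorem: in bipartite graphs,
min vertex cover = max matching = 3

Maximum matching has size 3, so minimum vertex cover also has size 3.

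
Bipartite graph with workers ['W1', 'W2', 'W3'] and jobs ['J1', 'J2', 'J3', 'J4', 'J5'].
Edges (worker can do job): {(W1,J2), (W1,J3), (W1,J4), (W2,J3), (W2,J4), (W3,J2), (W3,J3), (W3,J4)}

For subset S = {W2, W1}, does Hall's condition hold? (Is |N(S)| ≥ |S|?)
Yes: |N(S)| = 3, |S| = 2

Subset S = {W2, W1}
Neighbors N(S) = {J2, J3, J4}

|N(S)| = 3, |S| = 2
Hall's condition: |N(S)| ≥ |S| is satisfied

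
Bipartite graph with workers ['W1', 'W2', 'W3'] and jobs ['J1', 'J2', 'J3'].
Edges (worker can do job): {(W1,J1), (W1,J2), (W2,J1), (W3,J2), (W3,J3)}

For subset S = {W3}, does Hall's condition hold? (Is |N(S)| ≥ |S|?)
Yes: |N(S)| = 2, |S| = 1

Subset S = {W3}
Neighbors N(S) = {J2, J3}

|N(S)| = 2, |S| = 1
Hall's condition: |N(S)| ≥ |S| is satisfied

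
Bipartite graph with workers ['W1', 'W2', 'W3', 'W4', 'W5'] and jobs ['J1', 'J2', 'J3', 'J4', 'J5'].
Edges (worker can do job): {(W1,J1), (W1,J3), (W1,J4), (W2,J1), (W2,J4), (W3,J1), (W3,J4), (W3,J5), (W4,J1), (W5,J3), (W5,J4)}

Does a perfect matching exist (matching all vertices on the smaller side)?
No, maximum matching has size 4 < 5

Maximum matching has size 4, need 5 for perfect matching.
Unmatched workers: ['W2']
Unmatched jobs: ['J2']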